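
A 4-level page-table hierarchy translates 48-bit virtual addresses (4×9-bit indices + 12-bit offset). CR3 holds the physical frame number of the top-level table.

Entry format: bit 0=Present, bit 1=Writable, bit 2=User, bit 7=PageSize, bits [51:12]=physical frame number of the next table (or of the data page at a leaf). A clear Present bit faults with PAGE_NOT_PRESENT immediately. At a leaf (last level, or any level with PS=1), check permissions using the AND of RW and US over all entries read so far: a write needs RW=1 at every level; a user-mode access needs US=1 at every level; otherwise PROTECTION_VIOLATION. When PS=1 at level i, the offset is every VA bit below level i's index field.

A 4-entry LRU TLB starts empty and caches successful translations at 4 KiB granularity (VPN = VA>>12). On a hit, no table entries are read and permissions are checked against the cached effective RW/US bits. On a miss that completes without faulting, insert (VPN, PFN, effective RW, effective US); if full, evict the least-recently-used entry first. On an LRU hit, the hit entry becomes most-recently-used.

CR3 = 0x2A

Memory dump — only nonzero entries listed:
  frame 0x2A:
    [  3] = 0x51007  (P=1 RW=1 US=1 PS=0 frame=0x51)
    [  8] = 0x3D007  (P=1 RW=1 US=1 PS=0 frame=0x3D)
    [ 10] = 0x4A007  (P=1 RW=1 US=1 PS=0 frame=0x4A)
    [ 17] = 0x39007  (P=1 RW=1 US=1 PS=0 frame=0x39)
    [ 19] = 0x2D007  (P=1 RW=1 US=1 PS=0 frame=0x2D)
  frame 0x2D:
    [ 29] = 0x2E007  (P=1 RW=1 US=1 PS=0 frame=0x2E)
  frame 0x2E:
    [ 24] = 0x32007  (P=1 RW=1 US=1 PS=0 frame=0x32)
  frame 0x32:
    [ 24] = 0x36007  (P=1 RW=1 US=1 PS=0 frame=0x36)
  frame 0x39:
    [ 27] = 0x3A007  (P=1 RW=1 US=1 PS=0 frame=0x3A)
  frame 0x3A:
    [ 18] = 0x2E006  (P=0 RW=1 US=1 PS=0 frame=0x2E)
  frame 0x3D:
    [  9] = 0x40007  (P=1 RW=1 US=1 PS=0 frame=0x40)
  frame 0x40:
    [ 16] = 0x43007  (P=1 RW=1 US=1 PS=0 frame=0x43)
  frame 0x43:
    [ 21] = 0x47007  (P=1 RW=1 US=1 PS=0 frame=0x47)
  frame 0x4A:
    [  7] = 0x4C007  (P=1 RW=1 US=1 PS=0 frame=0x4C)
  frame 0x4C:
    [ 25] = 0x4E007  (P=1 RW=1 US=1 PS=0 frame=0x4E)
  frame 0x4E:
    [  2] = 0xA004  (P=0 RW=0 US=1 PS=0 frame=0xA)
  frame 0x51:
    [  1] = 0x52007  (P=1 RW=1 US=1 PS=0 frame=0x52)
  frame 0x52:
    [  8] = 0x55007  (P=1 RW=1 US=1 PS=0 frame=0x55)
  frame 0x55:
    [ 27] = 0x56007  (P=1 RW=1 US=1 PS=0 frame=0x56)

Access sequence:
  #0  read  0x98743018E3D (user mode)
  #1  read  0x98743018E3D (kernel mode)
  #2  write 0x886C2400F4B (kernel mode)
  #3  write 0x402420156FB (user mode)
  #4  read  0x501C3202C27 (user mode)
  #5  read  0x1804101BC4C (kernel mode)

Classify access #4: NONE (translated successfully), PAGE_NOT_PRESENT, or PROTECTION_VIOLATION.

Walk each access:
#0 VA=0x98743018E3D (r,user):
  [0] read 0x2A idx=19: raw=0x2D007 flags P=1 W=1 U=1 S=0
  [1] read 0x2D idx=29: raw=0x2E007 flags P=1 W=1 U=1 S=0
  [2] read 0x2E idx=24: raw=0x32007 flags P=1 W=1 U=1 S=0
  [3] read 0x32 idx=24: raw=0x36007 flags P=1 W=1 U=1 S=0
  ✓ 0x36E3D  — 4 lookups
#1 VA=0x98743018E3D (r,kernel):
  TLB hit vpn=0x98743018 → PA=0x36E3D
#2 VA=0x886C2400F4B (w,kernel):
  [0] read 0x2A idx=17: raw=0x39007 flags P=1 W=1 U=1 S=0
  [1] read 0x39 idx=27: raw=0x3A007 flags P=1 W=1 U=1 S=0
  [2] read 0x3A idx=18: raw=0x2E006 flags P=0 W=1 U=1 S=0
  ⇒ fault: PAGE_NOT_PRESENT  — 3 lookups
#3 VA=0x402420156FB (w,user):
  [0] read 0x2A idx=8: raw=0x3D007 flags P=1 W=1 U=1 S=0
  [1] read 0x3D idx=9: raw=0x40007 flags P=1 W=1 U=1 S=0
  [2] read 0x40 idx=16: raw=0x43007 flags P=1 W=1 U=1 S=0
  [3] read 0x43 idx=21: raw=0x47007 flags P=1 W=1 U=1 S=0
  ✓ 0x476FB  — 4 lookups
#4 VA=0x501C3202C27 (r,user):
  [0] read 0x2A idx=10: raw=0x4A007 flags P=1 W=1 U=1 S=0
  [1] read 0x4A idx=7: raw=0x4C007 flags P=1 W=1 U=1 S=0
  [2] read 0x4C idx=25: raw=0x4E007 flags P=1 W=1 U=1 S=0
  [3] read 0x4E idx=2: raw=0xA004 flags P=0 W=0 U=1 S=0
  ⇒ fault: PAGE_NOT_PRESENT  — 4 lookups
#5 VA=0x1804101BC4C (r,kernel):
  [0] read 0x2A idx=3: raw=0x51007 flags P=1 W=1 U=1 S=0
  [1] read 0x51 idx=1: raw=0x52007 flags P=1 W=1 U=1 S=0
  [2] read 0x52 idx=8: raw=0x55007 flags P=1 W=1 U=1 S=0
  [3] read 0x55 idx=27: raw=0x56007 flags P=1 W=1 U=1 S=0
  ✓ 0x56C4C  — 4 lookups

Access #4 fault: PAGE_NOT_PRESENT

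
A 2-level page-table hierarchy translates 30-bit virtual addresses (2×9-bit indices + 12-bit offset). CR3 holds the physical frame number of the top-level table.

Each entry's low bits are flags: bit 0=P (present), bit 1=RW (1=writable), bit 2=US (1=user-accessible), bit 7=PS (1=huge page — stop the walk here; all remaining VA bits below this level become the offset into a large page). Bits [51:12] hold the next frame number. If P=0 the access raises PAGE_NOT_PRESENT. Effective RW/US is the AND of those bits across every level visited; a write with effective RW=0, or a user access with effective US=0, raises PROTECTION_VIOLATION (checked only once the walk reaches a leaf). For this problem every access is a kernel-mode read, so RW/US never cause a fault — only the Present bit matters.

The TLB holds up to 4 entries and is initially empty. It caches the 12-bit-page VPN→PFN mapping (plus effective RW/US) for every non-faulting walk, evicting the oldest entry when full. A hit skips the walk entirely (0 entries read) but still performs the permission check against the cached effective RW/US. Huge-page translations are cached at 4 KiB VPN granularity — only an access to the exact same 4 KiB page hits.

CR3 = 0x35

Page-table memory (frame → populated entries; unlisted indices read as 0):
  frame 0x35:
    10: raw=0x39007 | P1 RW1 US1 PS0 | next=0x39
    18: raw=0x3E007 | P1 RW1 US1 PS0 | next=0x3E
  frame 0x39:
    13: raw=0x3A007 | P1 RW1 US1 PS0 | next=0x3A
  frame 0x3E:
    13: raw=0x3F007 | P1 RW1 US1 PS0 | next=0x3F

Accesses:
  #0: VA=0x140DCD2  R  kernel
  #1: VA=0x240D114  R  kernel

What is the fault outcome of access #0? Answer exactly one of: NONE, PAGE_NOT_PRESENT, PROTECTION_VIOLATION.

Walk each access:
#0 VA=0x140DCD2 (r,kernel):
  lvl0: tbl 0x35, slot 10 ⇒ 0x39007 (P1/RW1/US1/PS0)
  lvl1: tbl 0x39, slot 13 ⇒ 0x3A007 (P1/RW1/US1/PS0)
  ✓ 0x3ACD2  — 2 lookups
#1 VA=0x240D114 (r,kernel):
  lvl0: tbl 0x35, slot 18 ⇒ 0x3E007 (P1/RW1/US1/PS0)
  lvl1: tbl 0x3E, slot 13 ⇒ 0x3F007 (P1/RW1/US1/PS0)
  ✓ 0x3F114  — 2 lookups

Access #0 fault: NONE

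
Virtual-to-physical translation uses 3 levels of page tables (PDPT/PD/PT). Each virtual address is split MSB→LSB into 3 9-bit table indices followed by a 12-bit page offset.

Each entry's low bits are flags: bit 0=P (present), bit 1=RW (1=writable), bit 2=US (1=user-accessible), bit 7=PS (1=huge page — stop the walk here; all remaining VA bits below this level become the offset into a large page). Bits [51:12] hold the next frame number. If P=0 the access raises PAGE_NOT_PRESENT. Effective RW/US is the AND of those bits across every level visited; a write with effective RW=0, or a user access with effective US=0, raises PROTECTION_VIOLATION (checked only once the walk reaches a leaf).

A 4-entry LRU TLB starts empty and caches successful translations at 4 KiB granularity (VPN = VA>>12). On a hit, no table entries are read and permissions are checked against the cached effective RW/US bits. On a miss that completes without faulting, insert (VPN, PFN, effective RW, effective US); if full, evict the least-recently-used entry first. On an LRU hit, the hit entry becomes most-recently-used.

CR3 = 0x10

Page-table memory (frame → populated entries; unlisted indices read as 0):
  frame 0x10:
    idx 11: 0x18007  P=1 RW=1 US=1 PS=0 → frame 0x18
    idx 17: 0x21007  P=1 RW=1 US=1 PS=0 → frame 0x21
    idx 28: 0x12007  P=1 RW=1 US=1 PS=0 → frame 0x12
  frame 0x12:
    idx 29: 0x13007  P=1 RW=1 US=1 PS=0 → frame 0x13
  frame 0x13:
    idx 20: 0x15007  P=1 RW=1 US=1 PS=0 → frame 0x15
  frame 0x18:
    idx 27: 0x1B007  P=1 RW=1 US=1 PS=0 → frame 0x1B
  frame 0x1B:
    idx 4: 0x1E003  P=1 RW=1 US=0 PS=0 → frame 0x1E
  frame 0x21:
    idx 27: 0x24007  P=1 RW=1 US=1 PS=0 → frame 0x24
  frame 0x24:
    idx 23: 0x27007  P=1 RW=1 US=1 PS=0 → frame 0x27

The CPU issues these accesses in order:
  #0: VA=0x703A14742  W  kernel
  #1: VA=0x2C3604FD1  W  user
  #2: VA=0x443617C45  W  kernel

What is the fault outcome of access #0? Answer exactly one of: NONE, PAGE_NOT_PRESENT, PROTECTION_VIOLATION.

Trace:
#0 VA=0x703A14742 (w,kernel):
  L0 @0x10[28] → 0x12007  P=1,RW=1,US=1,PS=0
  L1 @0x12[29] → 0x13007  P=1,RW=1,US=1,PS=0
  L2 @0x13[20] → 0x15007  P=1,RW=1,US=1,PS=0
  ⇒ phys 0x15742  [3 reads]
#1 VA=0x2C3604FD1 (w,user):
  L0 @0x10[11] → 0x18007  P=1,RW=1,US=1,PS=0
  L1 @0x18[27] → 0x1B007  P=1,RW=1,US=1,PS=0
  L2 @0x1B[4] → 0x1E003  P=1,RW=1,US=0,PS=0
  ⇒ fault: PROTECTION_VIOLATION  — 3 lookups
#2 VA=0x443617C45 (w,kernel):
  L0 @0x10[17] → 0x21007  P=1,RW=1,US=1,PS=0
  L1 @0x21[27] → 0x24007  P=1,RW=1,US=1,PS=0
  L2 @0x24[23] → 0x27007  P=1,RW=1,US=1,PS=0
  ⇒ phys 0x27C45  [3 reads]

Access #0 fault: NONE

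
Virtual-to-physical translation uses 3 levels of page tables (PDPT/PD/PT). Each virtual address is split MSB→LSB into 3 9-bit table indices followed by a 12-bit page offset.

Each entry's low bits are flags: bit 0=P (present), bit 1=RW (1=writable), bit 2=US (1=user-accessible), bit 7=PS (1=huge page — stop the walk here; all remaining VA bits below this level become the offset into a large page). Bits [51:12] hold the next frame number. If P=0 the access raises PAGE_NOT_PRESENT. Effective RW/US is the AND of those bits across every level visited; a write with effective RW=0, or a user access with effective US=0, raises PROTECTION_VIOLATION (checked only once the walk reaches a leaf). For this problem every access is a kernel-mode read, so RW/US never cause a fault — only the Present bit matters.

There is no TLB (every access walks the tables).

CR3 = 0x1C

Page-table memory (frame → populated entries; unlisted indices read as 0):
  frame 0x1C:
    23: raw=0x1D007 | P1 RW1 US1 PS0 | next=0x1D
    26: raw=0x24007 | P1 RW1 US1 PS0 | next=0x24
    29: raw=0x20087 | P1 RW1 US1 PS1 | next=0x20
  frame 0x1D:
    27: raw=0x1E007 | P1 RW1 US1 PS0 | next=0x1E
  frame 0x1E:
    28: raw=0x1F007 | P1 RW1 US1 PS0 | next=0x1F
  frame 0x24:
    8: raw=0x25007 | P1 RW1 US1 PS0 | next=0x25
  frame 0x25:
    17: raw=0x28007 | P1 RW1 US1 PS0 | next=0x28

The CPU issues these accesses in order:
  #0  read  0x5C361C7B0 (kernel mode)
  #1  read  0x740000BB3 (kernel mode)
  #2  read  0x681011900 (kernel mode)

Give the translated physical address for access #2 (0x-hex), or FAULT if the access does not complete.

Trace:
#0 VA=0x5C361C7B0 (r,kernel):
  [0] read 0x1C idx=23: raw=0x1D007 flags P=1 W=1 U=1 S=0
  [1] read 0x1D idx=27: raw=0x1E007 flags P=1 W=1 U=1 S=0
  [2] read 0x1E idx=28: raw=0x1F007 flags P=1 W=1 U=1 S=0
  → PA=0x1F7B0  (3 entries read)
#1 VA=0x740000BB3 (r,kernel):
  [0] read 0x1C idx=29: raw=0x20087 flags P=1 W=1 U=1 S=1
  → PA=0x20BB3 (huge @L0)  (1 entries read)
#2 VA=0x681011900 (r,kernel):
  [0] read 0x1C idx=26: raw=0x24007 flags P=1 W=1 U=1 S=0
  [1] read 0x24 idx=8: raw=0x25007 flags P=1 W=1 U=1 S=0
  [2] read 0x25 idx=17: raw=0x28007 flags P=1 W=1 U=1 S=0
  → PA=0x28900  (3 entries read)

Access #2 PA: 0x28900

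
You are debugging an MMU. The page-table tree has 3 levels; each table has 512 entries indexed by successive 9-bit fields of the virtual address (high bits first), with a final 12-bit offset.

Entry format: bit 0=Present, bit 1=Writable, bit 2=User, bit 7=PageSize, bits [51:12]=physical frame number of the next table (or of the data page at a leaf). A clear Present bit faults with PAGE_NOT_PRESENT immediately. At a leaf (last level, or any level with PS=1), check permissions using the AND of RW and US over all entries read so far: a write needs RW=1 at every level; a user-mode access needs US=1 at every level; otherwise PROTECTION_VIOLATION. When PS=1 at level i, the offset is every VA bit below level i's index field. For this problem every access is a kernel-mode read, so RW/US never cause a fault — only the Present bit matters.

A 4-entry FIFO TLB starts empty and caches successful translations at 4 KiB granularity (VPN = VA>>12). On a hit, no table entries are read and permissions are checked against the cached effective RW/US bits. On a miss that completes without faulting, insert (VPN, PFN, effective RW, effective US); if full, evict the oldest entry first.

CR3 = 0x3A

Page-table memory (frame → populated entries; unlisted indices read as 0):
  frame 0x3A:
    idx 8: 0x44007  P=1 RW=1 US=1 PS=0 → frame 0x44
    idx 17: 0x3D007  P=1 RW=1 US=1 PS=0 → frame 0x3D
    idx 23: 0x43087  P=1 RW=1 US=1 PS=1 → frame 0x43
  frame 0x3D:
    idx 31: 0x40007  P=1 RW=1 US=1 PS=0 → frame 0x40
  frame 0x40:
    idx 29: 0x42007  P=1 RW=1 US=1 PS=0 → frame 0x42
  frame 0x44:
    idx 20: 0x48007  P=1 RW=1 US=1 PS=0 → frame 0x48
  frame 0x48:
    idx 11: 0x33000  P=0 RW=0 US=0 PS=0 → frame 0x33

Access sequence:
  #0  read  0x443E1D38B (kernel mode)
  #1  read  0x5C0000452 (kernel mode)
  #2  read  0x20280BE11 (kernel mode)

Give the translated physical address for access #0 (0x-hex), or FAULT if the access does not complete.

Walk each access:
#0 VA=0x443E1D38B (r,kernel):
  L0 @0x3A[17] → 0x3D007  P=1,RW=1,US=1,PS=0
  L1 @0x3D[31] → 0x40007  P=1,RW=1,US=1,PS=0
  L2 @0x40[29] → 0x42007  P=1,RW=1,US=1,PS=0
  ⇒ phys 0x4238B  [3 reads]
#1 VA=0x5C0000452 (r,kernel):
  L0 @0x3A[23] → 0x43087  P=1,RW=1,US=1,PS=1
  ⇒ phys 0x43452 (huge @L0)  [1 reads]
#2 VA=0x20280BE11 (r,kernel):
  L0 @0x3A[8] → 0x44007  P=1,RW=1,US=1,PS=0
  L1 @0x44[20] → 0x48007  P=1,RW=1,US=1,PS=0
  L2 @0x48[11] → 0x33000  P=0,RW=0,US=0,PS=0
  ✗ PAGE_NOT_PRESENT  [3 reads]

Access #0 PA: 0x4238B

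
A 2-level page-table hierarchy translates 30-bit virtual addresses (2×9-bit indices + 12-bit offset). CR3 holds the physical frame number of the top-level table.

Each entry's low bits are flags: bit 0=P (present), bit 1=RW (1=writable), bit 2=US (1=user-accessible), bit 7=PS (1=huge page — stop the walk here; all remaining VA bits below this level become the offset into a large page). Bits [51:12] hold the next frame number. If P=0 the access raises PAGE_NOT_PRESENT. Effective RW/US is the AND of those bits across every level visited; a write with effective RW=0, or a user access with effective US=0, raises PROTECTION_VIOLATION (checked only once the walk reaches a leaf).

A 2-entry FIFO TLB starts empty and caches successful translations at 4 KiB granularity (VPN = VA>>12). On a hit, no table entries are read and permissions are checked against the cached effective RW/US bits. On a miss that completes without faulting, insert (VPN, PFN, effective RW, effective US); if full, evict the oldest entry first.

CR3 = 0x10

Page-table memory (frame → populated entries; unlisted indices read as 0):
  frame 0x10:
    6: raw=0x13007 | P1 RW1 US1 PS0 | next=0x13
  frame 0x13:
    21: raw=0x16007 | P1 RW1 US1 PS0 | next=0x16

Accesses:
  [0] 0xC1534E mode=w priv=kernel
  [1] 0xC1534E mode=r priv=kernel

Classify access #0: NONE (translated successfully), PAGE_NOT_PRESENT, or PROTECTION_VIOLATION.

Walk each access:
#0 VA=0xC1534E (w,kernel):
  L0 @0x10[6] → 0x13007  P=1,RW=1,US=1,PS=0
  L1 @0x13[21] → 0x16007  P=1,RW=1,US=1,PS=0
  ⇒ phys 0x1634E  [2 reads]
#1 VA=0xC1534E (r,kernel):
  TLB hit vpn=0xC15 → PA=0x1634E

Access #0 fault: NONE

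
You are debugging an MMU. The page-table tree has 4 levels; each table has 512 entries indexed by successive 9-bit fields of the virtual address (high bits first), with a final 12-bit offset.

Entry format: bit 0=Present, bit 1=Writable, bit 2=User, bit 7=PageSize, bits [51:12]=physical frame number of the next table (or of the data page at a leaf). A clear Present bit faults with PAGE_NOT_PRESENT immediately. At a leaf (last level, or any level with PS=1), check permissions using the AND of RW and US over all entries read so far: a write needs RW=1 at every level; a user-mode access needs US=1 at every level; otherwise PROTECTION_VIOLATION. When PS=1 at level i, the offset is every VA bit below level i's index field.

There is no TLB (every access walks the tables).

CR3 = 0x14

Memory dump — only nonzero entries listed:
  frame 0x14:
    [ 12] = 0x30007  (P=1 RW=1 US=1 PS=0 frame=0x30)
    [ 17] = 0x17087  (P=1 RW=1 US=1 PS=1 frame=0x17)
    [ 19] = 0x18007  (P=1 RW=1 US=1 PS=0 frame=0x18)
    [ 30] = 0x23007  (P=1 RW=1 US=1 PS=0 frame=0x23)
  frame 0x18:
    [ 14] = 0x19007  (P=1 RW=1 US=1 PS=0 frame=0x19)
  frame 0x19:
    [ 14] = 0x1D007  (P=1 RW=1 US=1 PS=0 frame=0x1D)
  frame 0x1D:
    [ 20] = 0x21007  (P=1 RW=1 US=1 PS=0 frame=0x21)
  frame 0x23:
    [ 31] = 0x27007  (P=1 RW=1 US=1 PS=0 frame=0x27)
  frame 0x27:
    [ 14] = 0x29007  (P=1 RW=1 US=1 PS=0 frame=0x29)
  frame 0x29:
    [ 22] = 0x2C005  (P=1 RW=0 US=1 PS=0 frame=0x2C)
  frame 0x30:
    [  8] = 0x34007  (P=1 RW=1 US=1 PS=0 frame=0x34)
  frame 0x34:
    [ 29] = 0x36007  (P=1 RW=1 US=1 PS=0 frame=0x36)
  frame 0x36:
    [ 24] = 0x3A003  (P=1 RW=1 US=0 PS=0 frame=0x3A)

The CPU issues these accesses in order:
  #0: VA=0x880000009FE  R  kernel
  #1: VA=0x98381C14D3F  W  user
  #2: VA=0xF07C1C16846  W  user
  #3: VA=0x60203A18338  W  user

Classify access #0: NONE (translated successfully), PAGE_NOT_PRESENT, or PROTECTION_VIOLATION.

Trace:
#0 VA=0x880000009FE (r,kernel):
  L0 @0x14[17] → 0x17087  P=1,RW=1,US=1,PS=1
  ⇒ phys 0x179FE (huge @L0)  [1 reads]
#1 VA=0x98381C14D3F (w,user):
  L0 @0x14[19] → 0x18007  P=1,RW=1,US=1,PS=0
  L1 @0x18[14] → 0x19007  P=1,RW=1,US=1,PS=0
  L2 @0x19[14] → 0x1D007  P=1,RW=1,US=1,PS=0
  L3 @0x1D[20] → 0x21007  P=1,RW=1,US=1,PS=0
  ⇒ phys 0x21D3F  [4 reads]
#2 VA=0xF07C1C16846 (w,user):
  L0 @0x14[30] → 0x23007  P=1,RW=1,US=1,PS=0
  L1 @0x23[31] → 0x27007  P=1,RW=1,US=1,PS=0
  L2 @0x27[14] → 0x29007  P=1,RW=1,US=1,PS=0
  L3 @0x29[22] → 0x2C005  P=1,RW=0,US=1,PS=0
  ✗ PROTECTION_VIOLATION  [4 reads]
#3 VA=0x60203A18338 (w,user):
  L0 @0x14[12] → 0x30007  P=1,RW=1,US=1,PS=0
  L1 @0x30[8] → 0x34007  P=1,RW=1,US=1,PS=0
  L2 @0x34[29] → 0x36007  P=1,RW=1,US=1,PS=0
  L3 @0x36[24] → 0x3A003  P=1,RW=1,US=0,PS=0
  ✗ PROTECTION_VIOLATION  [4 reads]

Access #0 fault: NONE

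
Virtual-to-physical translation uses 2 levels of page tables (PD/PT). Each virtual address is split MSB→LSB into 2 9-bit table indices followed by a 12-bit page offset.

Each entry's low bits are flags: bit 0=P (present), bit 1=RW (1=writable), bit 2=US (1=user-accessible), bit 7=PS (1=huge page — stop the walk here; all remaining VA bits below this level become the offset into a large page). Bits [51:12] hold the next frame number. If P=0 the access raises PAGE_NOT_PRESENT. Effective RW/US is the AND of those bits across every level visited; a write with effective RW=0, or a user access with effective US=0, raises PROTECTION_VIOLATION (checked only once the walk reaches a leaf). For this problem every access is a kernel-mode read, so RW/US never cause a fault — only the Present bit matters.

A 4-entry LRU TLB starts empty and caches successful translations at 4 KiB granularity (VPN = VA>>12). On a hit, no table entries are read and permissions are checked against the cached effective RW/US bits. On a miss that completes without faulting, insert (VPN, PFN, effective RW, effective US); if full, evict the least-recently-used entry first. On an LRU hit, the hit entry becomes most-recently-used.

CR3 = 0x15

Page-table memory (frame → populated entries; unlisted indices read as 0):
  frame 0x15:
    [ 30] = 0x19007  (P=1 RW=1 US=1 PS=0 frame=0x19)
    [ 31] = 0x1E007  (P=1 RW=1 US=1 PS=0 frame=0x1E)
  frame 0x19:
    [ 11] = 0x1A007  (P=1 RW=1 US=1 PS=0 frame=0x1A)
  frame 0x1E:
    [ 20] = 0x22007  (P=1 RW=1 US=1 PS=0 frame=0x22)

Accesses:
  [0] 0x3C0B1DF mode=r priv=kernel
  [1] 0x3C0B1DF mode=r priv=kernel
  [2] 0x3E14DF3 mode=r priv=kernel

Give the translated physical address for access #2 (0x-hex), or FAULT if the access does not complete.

Walk each access:
#0 VA=0x3C0B1DF (r,kernel):
  L0: frame=0x15 idx=30 entry=0x19007 [P=1 RW=1 US=1 PS=0]
  L1: frame=0x19 idx=11 entry=0x1A007 [P=1 RW=1 US=1 PS=0]
  ⇒ phys 0x1A1DF  [2 reads]
#1 VA=0x3C0B1DF (r,kernel):
  TLB hit vpn=0x3C0B → PA=0x1A1DF
#2 VA=0x3E14DF3 (r,kernel):
  L0: frame=0x15 idx=31 entry=0x1E007 [P=1 RW=1 US=1 PS=0]
  L1: frame=0x1E idx=20 entry=0x22007 [P=1 RW=1 US=1 PS=0]
  ⇒ phys 0x22DF3  [2 reads]

Access #2 PA: 0x22DF3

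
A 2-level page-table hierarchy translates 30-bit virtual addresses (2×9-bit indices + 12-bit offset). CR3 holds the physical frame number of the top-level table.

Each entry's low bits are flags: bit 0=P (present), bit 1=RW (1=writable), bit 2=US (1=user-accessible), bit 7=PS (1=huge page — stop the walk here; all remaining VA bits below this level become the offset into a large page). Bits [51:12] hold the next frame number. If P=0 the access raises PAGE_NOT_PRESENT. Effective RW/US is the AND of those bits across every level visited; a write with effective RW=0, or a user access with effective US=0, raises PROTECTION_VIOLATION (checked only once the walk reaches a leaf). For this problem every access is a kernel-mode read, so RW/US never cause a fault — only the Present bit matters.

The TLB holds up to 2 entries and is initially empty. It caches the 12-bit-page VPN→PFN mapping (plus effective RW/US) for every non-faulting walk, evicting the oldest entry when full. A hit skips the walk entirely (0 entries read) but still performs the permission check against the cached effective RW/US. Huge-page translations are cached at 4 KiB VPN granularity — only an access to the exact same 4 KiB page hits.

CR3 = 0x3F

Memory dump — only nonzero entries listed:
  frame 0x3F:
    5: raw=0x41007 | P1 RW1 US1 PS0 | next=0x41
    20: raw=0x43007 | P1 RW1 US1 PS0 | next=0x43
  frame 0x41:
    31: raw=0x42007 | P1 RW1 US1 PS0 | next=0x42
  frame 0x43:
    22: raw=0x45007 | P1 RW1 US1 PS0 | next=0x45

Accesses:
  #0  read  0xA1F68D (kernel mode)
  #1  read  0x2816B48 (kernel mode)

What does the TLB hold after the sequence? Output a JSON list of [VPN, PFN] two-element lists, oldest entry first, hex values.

Per-access translation:
#0 VA=0xA1F68D (r,kernel):
  lvl0: tbl 0x3F, slot 5 ⇒ 0x41007 (P1/RW1/US1/PS0)
  lvl1: tbl 0x41, slot 31 ⇒ 0x42007 (P1/RW1/US1/PS0)
  → PA=0x4268D  (2 entries read)
#1 VA=0x2816B48 (r,kernel):
  lvl0: tbl 0x3F, slot 20 ⇒ 0x43007 (P1/RW1/US1/PS0)
  lvl1: tbl 0x43, slot 22 ⇒ 0x45007 (P1/RW1/US1/PS0)
  → PA=0x45B48  (2 entries read)

TLB: [["0xA1F", "0x42"], ["0x2816", "0x45"]]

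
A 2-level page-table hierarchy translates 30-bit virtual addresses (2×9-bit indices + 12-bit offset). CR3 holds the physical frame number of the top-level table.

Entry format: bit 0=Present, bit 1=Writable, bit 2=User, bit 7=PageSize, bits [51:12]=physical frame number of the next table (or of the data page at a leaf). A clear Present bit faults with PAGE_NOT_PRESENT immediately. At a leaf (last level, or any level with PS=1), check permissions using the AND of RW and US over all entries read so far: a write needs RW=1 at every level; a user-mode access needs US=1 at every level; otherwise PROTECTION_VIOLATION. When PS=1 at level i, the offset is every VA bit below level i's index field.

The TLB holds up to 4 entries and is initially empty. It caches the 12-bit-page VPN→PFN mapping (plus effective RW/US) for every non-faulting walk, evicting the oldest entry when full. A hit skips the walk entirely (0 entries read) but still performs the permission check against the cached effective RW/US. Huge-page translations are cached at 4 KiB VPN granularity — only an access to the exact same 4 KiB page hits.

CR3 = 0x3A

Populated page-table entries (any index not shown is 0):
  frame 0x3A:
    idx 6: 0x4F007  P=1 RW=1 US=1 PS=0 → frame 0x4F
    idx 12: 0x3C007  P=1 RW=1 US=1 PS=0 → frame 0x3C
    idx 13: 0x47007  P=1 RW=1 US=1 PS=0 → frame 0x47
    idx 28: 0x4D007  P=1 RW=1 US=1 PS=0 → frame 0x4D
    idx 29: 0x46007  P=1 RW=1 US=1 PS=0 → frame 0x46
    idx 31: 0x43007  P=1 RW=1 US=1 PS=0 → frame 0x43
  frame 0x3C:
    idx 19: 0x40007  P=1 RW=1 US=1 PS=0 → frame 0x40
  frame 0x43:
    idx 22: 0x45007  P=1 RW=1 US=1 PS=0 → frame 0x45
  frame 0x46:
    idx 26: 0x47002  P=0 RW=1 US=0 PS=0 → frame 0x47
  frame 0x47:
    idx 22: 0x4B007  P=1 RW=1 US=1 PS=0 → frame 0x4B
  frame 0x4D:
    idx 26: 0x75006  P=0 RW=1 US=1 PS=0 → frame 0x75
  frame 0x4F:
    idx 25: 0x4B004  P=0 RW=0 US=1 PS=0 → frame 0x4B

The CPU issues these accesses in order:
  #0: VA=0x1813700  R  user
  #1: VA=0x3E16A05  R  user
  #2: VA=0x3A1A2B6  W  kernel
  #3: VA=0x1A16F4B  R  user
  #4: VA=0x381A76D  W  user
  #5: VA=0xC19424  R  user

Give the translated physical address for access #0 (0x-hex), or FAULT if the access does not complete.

Walk each access:
#0 VA=0x1813700 (r,user):
  L0 @0x3A[12] → 0x3C007  P=1,RW=1,US=1,PS=0
  L1 @0x3C[19] → 0x40007  P=1,RW=1,US=1,PS=0
  ⇒ phys 0x40700  [2 reads]
#1 VA=0x3E16A05 (r,user):
  L0 @0x3A[31] → 0x43007  P=1,RW=1,US=1,PS=0
  L1 @0x43[22] → 0x45007  P=1,RW=1,US=1,PS=0
  ⇒ phys 0x45A05  [2 reads]
#2 VA=0x3A1A2B6 (w,kernel):
  L0 @0x3A[29] → 0x46007  P=1,RW=1,US=1,PS=0
  L1 @0x46[26] → 0x47002  P=0,RW=1,US=0,PS=0
  → PAGE_NOT_PRESENT  (2 entries read)
#3 VA=0x1A16F4B (r,user):
  L0 @0x3A[13] → 0x47007  P=1,RW=1,US=1,PS=0
  L1 @0x47[22] → 0x4B007  P=1,RW=1,US=1,PS=0
  ⇒ phys 0x4BF4B  [2 reads]
#4 VA=0x381A76D (w,user):
  L0 @0x3A[28] → 0x4D007  P=1,RW=1,US=1,PS=0
  L1 @0x4D[26] → 0x75006  P=0,RW=1,US=1,PS=0
  → PAGE_NOT_PRESENT  (2 entries read)
#5 VA=0xC19424 (r,user):
  L0 @0x3A[6] → 0x4F007  P=1,RW=1,US=1,PS=0
  L1 @0x4F[25] → 0x4B004  P=0,RW=0,US=1,PS=0
  → PAGE_NOT_PRESENT  (2 entries read)

Access #0 PA: 0x40700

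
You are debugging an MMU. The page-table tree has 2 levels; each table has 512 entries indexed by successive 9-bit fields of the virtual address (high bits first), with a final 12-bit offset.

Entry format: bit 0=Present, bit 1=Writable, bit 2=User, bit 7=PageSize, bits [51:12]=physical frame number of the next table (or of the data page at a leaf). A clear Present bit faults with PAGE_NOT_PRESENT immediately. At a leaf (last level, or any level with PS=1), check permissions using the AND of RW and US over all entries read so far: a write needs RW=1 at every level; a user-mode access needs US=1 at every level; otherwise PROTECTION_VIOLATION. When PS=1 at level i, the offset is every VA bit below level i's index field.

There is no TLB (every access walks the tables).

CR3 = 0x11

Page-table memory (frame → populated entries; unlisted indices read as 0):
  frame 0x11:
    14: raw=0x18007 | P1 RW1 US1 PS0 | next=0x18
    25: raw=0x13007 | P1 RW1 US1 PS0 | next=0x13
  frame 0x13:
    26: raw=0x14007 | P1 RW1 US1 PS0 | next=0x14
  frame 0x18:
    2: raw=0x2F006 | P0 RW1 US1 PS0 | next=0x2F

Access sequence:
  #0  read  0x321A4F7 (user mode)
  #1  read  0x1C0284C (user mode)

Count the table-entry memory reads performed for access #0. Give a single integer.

Trace:
#0 VA=0x321A4F7 (r,user):
  L0: frame=0x11 idx=25 entry=0x13007 [P=1 RW=1 US=1 PS=0]
  L1: frame=0x13 idx=26 entry=0x14007 [P=1 RW=1 US=1 PS=0]
  ⇒ phys 0x144F7  [2 reads]
#1 VA=0x1C0284C (r,user):
  L0: frame=0x11 idx=14 entry=0x18007 [P=1 RW=1 US=1 PS=0]
  L1: frame=0x18 idx=2 entry=0x2F006 [P=0 RW=1 US=1 PS=0]
  ✗ PAGE_NOT_PRESENT  [2 reads]

Entries read for #0: 2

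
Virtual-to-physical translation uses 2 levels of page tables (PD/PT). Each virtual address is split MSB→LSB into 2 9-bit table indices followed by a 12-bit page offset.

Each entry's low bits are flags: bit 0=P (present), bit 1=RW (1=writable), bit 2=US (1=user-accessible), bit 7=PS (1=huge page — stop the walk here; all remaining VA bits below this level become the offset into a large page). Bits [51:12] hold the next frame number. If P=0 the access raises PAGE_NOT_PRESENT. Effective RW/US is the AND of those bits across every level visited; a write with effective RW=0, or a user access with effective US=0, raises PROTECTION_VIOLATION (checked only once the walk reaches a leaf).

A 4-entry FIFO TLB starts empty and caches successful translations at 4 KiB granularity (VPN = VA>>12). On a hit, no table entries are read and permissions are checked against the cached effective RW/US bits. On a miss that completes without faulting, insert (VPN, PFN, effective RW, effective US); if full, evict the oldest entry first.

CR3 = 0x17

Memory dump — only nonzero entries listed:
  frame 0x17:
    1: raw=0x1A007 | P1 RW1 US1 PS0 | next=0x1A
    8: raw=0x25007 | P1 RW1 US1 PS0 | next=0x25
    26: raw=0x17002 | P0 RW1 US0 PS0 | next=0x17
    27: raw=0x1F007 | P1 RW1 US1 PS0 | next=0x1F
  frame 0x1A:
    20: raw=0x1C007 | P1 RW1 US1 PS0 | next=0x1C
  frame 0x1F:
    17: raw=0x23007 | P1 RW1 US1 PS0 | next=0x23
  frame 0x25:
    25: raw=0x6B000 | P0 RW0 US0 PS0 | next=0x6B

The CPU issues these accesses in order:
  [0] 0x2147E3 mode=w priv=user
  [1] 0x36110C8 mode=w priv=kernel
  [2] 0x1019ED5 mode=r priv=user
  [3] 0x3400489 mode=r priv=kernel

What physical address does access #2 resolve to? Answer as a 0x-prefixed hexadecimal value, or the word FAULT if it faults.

Trace:
#0 VA=0x2147E3 (w,user):
  L0: frame=0x17 idx=1 entry=0x1A007 [P=1 RW=1 US=1 PS=0]
  L1: frame=0x1A idx=20 entry=0x1C007 [P=1 RW=1 US=1 PS=0]
  ✓ 0x1C7E3  — 2 lookups
#1 VA=0x36110C8 (w,kernel):
  L0: frame=0x17 idx=27 entry=0x1F007 [P=1 RW=1 US=1 PS=0]
  L1: frame=0x1F idx=17 entry=0x23007 [P=1 RW=1 US=1 PS=0]
  ✓ 0x230C8  — 2 lookups
#2 VA=0x1019ED5 (r,user):
  L0: frame=0x17 idx=8 entry=0x25007 [P=1 RW=1 US=1 PS=0]
  L1: frame=0x25 idx=25 entry=0x6B000 [P=0 RW=0 US=0 PS=0]
  ⇒ fault: PAGE_NOT_PRESENT  — 2 lookups
#3 VA=0x3400489 (r,kernel):
  L0: frame=0x17 idx=26 entry=0x17002 [P=0 RW=1 US=0 PS=0]
  ⇒ fault: PAGE_NOT_PRESENT  — 1 lookups

Access #2 PA: FAULT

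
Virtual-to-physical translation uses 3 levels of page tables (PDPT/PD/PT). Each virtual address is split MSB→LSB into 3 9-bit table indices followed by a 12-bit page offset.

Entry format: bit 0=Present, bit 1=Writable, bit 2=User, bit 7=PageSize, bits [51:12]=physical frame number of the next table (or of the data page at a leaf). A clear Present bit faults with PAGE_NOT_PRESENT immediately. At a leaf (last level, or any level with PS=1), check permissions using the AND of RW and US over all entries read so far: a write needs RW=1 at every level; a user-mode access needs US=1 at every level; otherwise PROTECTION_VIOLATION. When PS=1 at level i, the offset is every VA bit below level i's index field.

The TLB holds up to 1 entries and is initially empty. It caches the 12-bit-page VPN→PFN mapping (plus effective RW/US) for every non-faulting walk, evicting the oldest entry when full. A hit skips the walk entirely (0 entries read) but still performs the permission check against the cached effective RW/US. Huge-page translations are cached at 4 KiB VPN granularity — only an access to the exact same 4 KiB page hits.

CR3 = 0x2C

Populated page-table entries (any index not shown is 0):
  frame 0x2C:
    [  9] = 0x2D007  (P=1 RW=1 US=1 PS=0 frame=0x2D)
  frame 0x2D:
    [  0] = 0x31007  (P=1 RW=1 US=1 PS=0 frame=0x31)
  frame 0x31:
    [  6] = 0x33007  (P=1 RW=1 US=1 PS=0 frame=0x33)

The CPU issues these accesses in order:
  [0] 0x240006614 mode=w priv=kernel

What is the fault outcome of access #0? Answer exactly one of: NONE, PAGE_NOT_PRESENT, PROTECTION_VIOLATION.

Walk each access:
#0 VA=0x240006614 (w,kernel):
  L0 @0x2C[9] → 0x2D007  P=1,RW=1,US=1,PS=0
  L1 @0x2D[0] → 0x31007  P=1,RW=1,US=1,PS=0
  L2 @0x31[6] → 0x33007  P=1,RW=1,US=1,PS=0
  ⇒ phys 0x33614  [3 reads]

Access #0 fault: NONE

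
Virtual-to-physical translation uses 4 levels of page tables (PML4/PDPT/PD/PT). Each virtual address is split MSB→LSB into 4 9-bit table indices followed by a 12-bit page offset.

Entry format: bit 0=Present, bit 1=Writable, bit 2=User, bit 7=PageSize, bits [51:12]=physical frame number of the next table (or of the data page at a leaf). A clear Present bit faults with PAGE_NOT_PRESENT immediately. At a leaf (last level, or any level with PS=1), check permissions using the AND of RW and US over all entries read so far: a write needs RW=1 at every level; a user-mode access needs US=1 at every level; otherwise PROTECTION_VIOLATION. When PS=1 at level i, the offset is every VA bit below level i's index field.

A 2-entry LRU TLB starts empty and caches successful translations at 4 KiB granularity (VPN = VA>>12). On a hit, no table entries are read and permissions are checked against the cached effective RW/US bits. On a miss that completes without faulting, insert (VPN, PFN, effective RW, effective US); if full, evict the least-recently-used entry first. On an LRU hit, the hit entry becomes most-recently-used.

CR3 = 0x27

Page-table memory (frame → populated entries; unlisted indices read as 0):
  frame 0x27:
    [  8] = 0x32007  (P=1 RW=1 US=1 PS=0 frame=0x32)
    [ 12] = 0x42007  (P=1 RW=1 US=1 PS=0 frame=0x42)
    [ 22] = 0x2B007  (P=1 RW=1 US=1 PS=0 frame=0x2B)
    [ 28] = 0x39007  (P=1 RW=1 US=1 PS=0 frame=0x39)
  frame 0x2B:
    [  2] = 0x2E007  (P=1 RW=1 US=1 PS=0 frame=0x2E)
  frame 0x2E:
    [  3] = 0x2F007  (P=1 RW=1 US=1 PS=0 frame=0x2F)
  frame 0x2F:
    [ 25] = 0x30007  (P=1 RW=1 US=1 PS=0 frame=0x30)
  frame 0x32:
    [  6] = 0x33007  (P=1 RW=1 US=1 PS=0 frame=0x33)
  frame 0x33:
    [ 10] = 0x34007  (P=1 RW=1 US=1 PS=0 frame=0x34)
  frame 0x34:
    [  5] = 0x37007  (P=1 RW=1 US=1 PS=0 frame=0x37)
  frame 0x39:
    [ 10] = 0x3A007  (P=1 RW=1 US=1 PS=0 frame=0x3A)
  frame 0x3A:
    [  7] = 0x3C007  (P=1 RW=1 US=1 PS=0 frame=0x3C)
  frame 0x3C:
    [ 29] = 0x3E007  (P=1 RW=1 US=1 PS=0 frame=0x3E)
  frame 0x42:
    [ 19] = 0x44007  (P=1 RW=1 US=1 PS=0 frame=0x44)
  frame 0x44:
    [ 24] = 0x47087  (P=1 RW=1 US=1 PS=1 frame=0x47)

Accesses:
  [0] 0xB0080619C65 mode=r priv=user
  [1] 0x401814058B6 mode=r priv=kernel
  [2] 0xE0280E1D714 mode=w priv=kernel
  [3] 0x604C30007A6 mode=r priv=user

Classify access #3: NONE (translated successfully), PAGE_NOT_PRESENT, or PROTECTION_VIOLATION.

Per-access translation:
#0 VA=0xB0080619C65 (r,user):
  lvl0: tbl 0x27, slot 22 ⇒ 0x2B007 (P1/RW1/US1/PS0)
  lvl1: tbl 0x2B, slot 2 ⇒ 0x2E007 (P1/RW1/US1/PS0)
  lvl2: tbl 0x2E, slot 3 ⇒ 0x2F007 (P1/RW1/US1/PS0)
  lvl3: tbl 0x2F, slot 25 ⇒ 0x30007 (P1/RW1/US1/PS0)
  → PA=0x30C65  (4 entries read)
#1 VA=0x401814058B6 (r,kernel):
  lvl0: tbl 0x27, slot 8 ⇒ 0x32007 (P1/RW1/US1/PS0)
  lvl1: tbl 0x32, slot 6 ⇒ 0x33007 (P1/RW1/US1/PS0)
  lvl2: tbl 0x33, slot 10 ⇒ 0x34007 (P1/RW1/US1/PS0)
  lvl3: tbl 0x34, slot 5 ⇒ 0x37007 (P1/RW1/US1/PS0)
  → PA=0x378B6  (4 entries read)
#2 VA=0xE0280E1D714 (w,kernel):
  lvl0: tbl 0x27, slot 28 ⇒ 0x39007 (P1/RW1/US1/PS0)
  lvl1: tbl 0x39, slot 10 ⇒ 0x3A007 (P1/RW1/US1/PS0)
  lvl2: tbl 0x3A, slot 7 ⇒ 0x3C007 (P1/RW1/US1/PS0)
  lvl3: tbl 0x3C, slot 29 ⇒ 0x3E007 (P1/RW1/US1/PS0)
  → PA=0x3E714  (4 entries read)
#3 VA=0x604C30007A6 (r,user):
  lvl0: tbl 0x27, slot 12 ⇒ 0x42007 (P1/RW1/US1/PS0)
  lvl1: tbl 0x42, slot 19 ⇒ 0x44007 (P1/RW1/US1/PS0)
  lvl2: tbl 0x44, slot 24 ⇒ 0x47087 (P1/RW1/US1/PS1)
  → PA=0x477A6 (huge @L2)  (3 entries read)

Access #3 fault: NONE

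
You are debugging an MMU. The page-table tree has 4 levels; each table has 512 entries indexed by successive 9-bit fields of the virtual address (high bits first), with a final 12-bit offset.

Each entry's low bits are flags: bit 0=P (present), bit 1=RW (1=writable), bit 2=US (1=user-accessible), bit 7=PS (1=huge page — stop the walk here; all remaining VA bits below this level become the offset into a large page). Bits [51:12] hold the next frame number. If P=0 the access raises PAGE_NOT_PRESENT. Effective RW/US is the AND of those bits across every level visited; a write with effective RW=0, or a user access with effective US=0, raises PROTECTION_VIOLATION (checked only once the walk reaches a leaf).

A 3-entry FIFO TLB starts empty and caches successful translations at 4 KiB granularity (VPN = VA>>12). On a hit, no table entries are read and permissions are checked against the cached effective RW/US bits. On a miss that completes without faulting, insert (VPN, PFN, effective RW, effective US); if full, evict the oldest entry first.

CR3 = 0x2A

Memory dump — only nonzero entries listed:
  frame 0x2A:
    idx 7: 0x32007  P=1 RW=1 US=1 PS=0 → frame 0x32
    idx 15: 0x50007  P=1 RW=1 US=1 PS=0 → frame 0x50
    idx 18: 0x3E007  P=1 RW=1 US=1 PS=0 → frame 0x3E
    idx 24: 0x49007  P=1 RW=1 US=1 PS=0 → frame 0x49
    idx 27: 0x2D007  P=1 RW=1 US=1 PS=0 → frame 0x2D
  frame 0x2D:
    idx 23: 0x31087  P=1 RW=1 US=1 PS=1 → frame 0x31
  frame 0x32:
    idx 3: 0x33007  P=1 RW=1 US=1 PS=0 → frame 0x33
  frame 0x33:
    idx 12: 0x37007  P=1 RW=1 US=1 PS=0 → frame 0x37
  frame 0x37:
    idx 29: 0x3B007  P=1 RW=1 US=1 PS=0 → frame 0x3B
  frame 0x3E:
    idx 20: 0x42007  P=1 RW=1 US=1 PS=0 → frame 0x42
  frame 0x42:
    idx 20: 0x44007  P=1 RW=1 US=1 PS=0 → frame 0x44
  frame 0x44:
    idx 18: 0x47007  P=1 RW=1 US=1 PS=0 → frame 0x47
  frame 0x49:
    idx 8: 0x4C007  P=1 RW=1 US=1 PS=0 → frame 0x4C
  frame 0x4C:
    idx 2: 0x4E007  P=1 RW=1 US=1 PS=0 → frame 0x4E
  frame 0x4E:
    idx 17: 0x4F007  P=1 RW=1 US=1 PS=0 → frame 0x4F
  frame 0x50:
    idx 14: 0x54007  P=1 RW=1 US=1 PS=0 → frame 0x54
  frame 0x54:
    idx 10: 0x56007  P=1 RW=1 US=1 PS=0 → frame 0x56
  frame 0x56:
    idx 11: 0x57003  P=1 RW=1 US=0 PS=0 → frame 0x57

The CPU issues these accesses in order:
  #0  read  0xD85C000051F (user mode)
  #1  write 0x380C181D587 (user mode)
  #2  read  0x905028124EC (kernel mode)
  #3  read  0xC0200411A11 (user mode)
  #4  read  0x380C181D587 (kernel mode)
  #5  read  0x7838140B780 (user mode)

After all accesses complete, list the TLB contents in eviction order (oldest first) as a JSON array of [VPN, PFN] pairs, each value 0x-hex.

Trace:
#0 VA=0xD85C000051F (r,user):
  L0: frame=0x2A idx=27 entry=0x2D007 [P=1 RW=1 US=1 PS=0]
  L1: frame=0x2D idx=23 entry=0x31087 [P=1 RW=1 US=1 PS=1]
  ⇒ phys 0x3151F (huge @L1)  [2 reads]
#1 VA=0x380C181D587 (w,user):
  L0: frame=0x2A idx=7 entry=0x32007 [P=1 RW=1 US=1 PS=0]
  L1: frame=0x32 idx=3 entry=0x33007 [P=1 RW=1 US=1 PS=0]
  L2: frame=0x33 idx=12 entry=0x37007 [P=1 RW=1 US=1 PS=0]
  L3: frame=0x37 idx=29 entry=0x3B007 [P=1 RW=1 US=1 PS=0]
  ⇒ phys 0x3B587  [4 reads]
#2 VA=0x905028124EC (r,kernel):
  L0: frame=0x2A idx=18 entry=0x3E007 [P=1 RW=1 US=1 PS=0]
  L1: frame=0x3E idx=20 entry=0x42007 [P=1 RW=1 US=1 PS=0]
  L2: frame=0x42 idx=20 entry=0x44007 [P=1 RW=1 US=1 PS=0]
  L3: frame=0x44 idx=18 entry=0x47007 [P=1 RW=1 US=1 PS=0]
  ⇒ phys 0x474EC  [4 reads]
#3 VA=0xC0200411A11 (r,user):
  L0: frame=0x2A idx=24 entry=0x49007 [P=1 RW=1 US=1 PS=0]
  L1: frame=0x49 idx=8 entry=0x4C007 [P=1 RW=1 US=1 PS=0]
  L2: frame=0x4C idx=2 entry=0x4E007 [P=1 RW=1 US=1 PS=0]
  L3: frame=0x4E idx=17 entry=0x4F007 [P=1 RW=1 US=1 PS=0]
  ⇒ phys 0x4FA11  [4 reads]
#4 VA=0x380C181D587 (r,kernel):
  TLB hit vpn=0x380C181D → PA=0x3B587
#5 VA=0x7838140B780 (r,user):
  L0: frame=0x2A idx=15 entry=0x50007 [P=1 RW=1 US=1 PS=0]
  L1: frame=0x50 idx=14 entry=0x54007 [P=1 RW=1 US=1 PS=0]
  L2: frame=0x54 idx=10 entry=0x56007 [P=1 RW=1 US=1 PS=0]
  L3: frame=0x56 idx=11 entry=0x57003 [P=1 RW=1 US=0 PS=0]
  ✗ PROTECTION_VIOLATION  [4 reads]

TLB: [["0x380C181D", "0x3B"], ["0x90502812", "0x47"], ["0xC0200411", "0x4F"]]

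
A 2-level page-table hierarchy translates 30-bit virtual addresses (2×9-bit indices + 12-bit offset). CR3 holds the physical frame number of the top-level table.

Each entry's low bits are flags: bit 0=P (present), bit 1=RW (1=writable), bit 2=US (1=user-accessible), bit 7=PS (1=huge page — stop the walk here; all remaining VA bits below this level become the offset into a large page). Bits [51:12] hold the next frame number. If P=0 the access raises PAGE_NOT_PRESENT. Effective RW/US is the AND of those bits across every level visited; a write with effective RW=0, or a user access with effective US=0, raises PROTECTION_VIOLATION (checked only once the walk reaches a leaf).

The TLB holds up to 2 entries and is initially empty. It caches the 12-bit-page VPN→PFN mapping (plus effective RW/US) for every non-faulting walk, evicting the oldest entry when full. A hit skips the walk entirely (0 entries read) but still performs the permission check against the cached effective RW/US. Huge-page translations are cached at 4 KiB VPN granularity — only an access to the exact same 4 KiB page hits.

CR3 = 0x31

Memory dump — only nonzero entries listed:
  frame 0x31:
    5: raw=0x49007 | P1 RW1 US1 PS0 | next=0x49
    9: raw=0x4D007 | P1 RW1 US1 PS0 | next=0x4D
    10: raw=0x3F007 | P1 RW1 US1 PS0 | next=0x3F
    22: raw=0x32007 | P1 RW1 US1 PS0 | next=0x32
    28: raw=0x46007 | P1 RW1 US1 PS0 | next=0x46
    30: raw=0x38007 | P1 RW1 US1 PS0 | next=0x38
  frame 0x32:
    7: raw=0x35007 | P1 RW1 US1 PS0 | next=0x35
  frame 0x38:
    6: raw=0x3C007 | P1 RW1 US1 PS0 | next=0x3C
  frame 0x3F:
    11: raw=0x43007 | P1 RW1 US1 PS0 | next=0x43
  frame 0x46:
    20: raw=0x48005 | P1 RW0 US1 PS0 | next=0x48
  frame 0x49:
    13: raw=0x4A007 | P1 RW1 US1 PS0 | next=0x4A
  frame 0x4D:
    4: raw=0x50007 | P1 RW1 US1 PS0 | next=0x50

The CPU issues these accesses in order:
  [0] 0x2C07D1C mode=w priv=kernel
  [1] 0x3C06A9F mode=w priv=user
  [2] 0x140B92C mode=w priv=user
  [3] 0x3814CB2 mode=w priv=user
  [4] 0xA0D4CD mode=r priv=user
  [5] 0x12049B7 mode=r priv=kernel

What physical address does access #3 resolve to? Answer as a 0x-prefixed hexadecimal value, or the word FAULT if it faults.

Walk each access:
#0 VA=0x2C07D1C (w,kernel):
  lvl0: tbl 0x31, slot 22 ⇒ 0x32007 (P1/RW1/US1/PS0)
  lvl1: tbl 0x32, slot 7 ⇒ 0x35007 (P1/RW1/US1/PS0)
  ✓ 0x35D1C  — 2 lookups
#1 VA=0x3C06A9F (w,user):
  lvl0: tbl 0x31, slot 30 ⇒ 0x38007 (P1/RW1/US1/PS0)
  lvl1: tbl 0x38, slot 6 ⇒ 0x3C007 (P1/RW1/US1/PS0)
  ✓ 0x3CA9F  — 2 lookups
#2 VA=0x140B92C (w,user):
  lvl0: tbl 0x31, slot 10 ⇒ 0x3F007 (P1/RW1/US1/PS0)
  lvl1: tbl 0x3F, slot 11 ⇒ 0x43007 (P1/RW1/US1/PS0)
  ✓ 0x4392C  — 2 lookups
#3 VA=0x3814CB2 (w,user):
  lvl0: tbl 0x31, slot 28 ⇒ 0x46007 (P1/RW1/US1/PS0)
  lvl1: tbl 0x46, slot 20 ⇒ 0x48005 (P1/RW0/US1/PS0)
  ⇒ fault: PROTECTION_VIOLATION  — 2 lookups
#4 VA=0xA0D4CD (r,user):
  lvl0: tbl 0x31, slot 5 ⇒ 0x49007 (P1/RW1/US1/PS0)
  lvl1: tbl 0x49, slot 13 ⇒ 0x4A007 (P1/RW1/US1/PS0)
  ✓ 0x4A4CD  — 2 lookups
#5 VA=0x12049B7 (r,kernel):
  lvl0: tbl 0x31, slot 9 ⇒ 0x4D007 (P1/RW1/US1/PS0)
  lvl1: tbl 0x4D, slot 4 ⇒ 0x50007 (P1/RW1/US1/PS0)
  ✓ 0x509B7  — 2 lookups

Access #3 PA: FAULT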